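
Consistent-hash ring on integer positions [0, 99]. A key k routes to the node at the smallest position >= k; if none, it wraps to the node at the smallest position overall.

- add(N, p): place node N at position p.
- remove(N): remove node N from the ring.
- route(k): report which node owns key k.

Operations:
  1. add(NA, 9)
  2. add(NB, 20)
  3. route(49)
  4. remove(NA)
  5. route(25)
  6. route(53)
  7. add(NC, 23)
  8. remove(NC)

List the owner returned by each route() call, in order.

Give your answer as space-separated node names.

Op 1: add NA@9 -> ring=[9:NA]
Op 2: add NB@20 -> ring=[9:NA,20:NB]
Op 3: route key 49: none >= 49, wrap to smallest pos 9 -> NA
Op 4: remove NA -> ring=[20:NB]
Op 5: route key 25: none >= 25, wrap to smallest pos 20 -> NB
Op 6: route key 53: none >= 53, wrap to smallest pos 20 -> NB
Op 7: add NC@23 -> ring=[20:NB,23:NC]
Op 8: remove NC -> ring=[20:NB]

Answer: NA NB NB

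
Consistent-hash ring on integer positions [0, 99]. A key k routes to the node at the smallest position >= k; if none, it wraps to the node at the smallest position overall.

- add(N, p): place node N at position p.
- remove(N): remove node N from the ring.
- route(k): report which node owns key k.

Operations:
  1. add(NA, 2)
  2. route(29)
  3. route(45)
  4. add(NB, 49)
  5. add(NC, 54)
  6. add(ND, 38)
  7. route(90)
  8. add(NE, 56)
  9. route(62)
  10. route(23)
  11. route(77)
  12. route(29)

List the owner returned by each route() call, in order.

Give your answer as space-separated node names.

Answer: NA NA NA NA ND NA ND

Derivation:
Op 1: add NA@2 -> ring=[2:NA]
Op 2: route key 29: none >= 29, wrap to smallest pos 2 -> NA
Op 3: route key 45: none >= 45, wrap to smallest pos 2 -> NA
Op 4: add NB@49 -> ring=[2:NA,49:NB]
Op 5: add NC@54 -> ring=[2:NA,49:NB,54:NC]
Op 6: add ND@38 -> ring=[2:NA,38:ND,49:NB,54:NC]
Op 7: route key 90: none >= 90, wrap to smallest pos 2 -> NA
Op 8: add NE@56 -> ring=[2:NA,38:ND,49:NB,54:NC,56:NE]
Op 9: route key 62: none >= 62, wrap to smallest pos 2 -> NA
Op 10: route key 23: smallest pos >= 23 is 38 -> ND
Op 11: route key 77: none >= 77, wrap to smallest pos 2 -> NA
Op 12: route key 29: smallest pos >= 29 is 38 -> ND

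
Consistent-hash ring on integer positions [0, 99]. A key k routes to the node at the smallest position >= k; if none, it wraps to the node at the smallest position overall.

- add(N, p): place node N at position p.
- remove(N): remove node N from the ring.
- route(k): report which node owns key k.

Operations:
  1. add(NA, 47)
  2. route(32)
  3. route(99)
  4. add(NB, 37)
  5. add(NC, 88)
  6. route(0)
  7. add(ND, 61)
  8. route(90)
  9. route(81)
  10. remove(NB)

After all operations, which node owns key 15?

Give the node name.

Answer: NA

Derivation:
Op 1: add NA@47 -> ring=[47:NA]
Op 2: route key 32: smallest pos >= 32 is 47 -> NA
Op 3: route key 99: none >= 99, wrap to smallest pos 47 -> NA
Op 4: add NB@37 -> ring=[37:NB,47:NA]
Op 5: add NC@88 -> ring=[37:NB,47:NA,88:NC]
Op 6: route key 0: smallest pos >= 0 is 37 -> NB
Op 7: add ND@61 -> ring=[37:NB,47:NA,61:ND,88:NC]
Op 8: route key 90: none >= 90, wrap to smallest pos 37 -> NB
Op 9: route key 81: smallest pos >= 81 is 88 -> NC
Op 10: remove NB -> ring=[47:NA,61:ND,88:NC]
Final route key 15: smallest pos >= 15 is 47 -> NA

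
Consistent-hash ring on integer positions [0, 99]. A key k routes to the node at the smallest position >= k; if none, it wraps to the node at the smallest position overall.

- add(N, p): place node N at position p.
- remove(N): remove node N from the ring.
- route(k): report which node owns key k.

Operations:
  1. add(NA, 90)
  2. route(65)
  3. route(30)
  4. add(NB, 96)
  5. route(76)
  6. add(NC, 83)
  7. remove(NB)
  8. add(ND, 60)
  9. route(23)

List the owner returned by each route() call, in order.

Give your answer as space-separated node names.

Answer: NA NA NA ND

Derivation:
Op 1: add NA@90 -> ring=[90:NA]
Op 2: route key 65: smallest pos >= 65 is 90 -> NA
Op 3: route key 30: smallest pos >= 30 is 90 -> NA
Op 4: add NB@96 -> ring=[90:NA,96:NB]
Op 5: route key 76: smallest pos >= 76 is 90 -> NA
Op 6: add NC@83 -> ring=[83:NC,90:NA,96:NB]
Op 7: remove NB -> ring=[83:NC,90:NA]
Op 8: add ND@60 -> ring=[60:ND,83:NC,90:NA]
Op 9: route key 23: smallest pos >= 23 is 60 -> ND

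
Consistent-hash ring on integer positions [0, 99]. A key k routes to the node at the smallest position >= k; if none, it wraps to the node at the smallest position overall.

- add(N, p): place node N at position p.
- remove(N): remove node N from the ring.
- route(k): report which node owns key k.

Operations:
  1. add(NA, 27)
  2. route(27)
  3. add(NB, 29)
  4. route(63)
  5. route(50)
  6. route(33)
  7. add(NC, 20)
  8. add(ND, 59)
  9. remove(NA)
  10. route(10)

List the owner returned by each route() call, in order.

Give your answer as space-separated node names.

Op 1: add NA@27 -> ring=[27:NA]
Op 2: route key 27: smallest pos >= 27 is 27 -> NA
Op 3: add NB@29 -> ring=[27:NA,29:NB]
Op 4: route key 63: none >= 63, wrap to smallest pos 27 -> NA
Op 5: route key 50: none >= 50, wrap to smallest pos 27 -> NA
Op 6: route key 33: none >= 33, wrap to smallest pos 27 -> NA
Op 7: add NC@20 -> ring=[20:NC,27:NA,29:NB]
Op 8: add ND@59 -> ring=[20:NC,27:NA,29:NB,59:ND]
Op 9: remove NA -> ring=[20:NC,29:NB,59:ND]
Op 10: route key 10: smallest pos >= 10 is 20 -> NC

Answer: NA NA NA NA NC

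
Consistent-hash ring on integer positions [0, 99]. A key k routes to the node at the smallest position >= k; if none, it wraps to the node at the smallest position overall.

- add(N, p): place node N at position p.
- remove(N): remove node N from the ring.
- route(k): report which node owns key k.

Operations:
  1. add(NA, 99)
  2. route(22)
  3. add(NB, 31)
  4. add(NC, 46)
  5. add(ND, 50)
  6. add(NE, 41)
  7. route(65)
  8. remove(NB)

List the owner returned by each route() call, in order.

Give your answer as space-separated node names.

Answer: NA NA

Derivation:
Op 1: add NA@99 -> ring=[99:NA]
Op 2: route key 22: smallest pos >= 22 is 99 -> NA
Op 3: add NB@31 -> ring=[31:NB,99:NA]
Op 4: add NC@46 -> ring=[31:NB,46:NC,99:NA]
Op 5: add ND@50 -> ring=[31:NB,46:NC,50:ND,99:NA]
Op 6: add NE@41 -> ring=[31:NB,41:NE,46:NC,50:ND,99:NA]
Op 7: route key 65: smallest pos >= 65 is 99 -> NA
Op 8: remove NB -> ring=[41:NE,46:NC,50:ND,99:NA]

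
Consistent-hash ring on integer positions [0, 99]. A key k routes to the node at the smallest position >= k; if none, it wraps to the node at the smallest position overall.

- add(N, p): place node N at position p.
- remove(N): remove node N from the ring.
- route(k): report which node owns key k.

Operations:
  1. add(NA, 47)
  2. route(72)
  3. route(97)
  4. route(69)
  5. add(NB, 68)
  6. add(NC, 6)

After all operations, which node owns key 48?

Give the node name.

Answer: NB

Derivation:
Op 1: add NA@47 -> ring=[47:NA]
Op 2: route key 72: none >= 72, wrap to smallest pos 47 -> NA
Op 3: route key 97: none >= 97, wrap to smallest pos 47 -> NA
Op 4: route key 69: none >= 69, wrap to smallest pos 47 -> NA
Op 5: add NB@68 -> ring=[47:NA,68:NB]
Op 6: add NC@6 -> ring=[6:NC,47:NA,68:NB]
Final route key 48: smallest pos >= 48 is 68 -> NB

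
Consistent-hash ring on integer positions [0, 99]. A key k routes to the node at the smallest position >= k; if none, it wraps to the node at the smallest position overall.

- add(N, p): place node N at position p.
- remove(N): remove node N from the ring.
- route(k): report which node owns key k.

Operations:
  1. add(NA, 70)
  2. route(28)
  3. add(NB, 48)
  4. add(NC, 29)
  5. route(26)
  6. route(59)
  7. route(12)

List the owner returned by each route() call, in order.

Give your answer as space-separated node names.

Op 1: add NA@70 -> ring=[70:NA]
Op 2: route key 28: smallest pos >= 28 is 70 -> NA
Op 3: add NB@48 -> ring=[48:NB,70:NA]
Op 4: add NC@29 -> ring=[29:NC,48:NB,70:NA]
Op 5: route key 26: smallest pos >= 26 is 29 -> NC
Op 6: route key 59: smallest pos >= 59 is 70 -> NA
Op 7: route key 12: smallest pos >= 12 is 29 -> NC

Answer: NA NC NA NC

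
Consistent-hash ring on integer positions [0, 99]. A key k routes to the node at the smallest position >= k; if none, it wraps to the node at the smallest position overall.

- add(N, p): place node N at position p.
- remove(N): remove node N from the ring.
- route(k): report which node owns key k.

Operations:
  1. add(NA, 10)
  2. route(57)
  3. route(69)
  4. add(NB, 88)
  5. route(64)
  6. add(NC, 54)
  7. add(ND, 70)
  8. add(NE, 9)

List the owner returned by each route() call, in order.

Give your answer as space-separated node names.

Op 1: add NA@10 -> ring=[10:NA]
Op 2: route key 57: none >= 57, wrap to smallest pos 10 -> NA
Op 3: route key 69: none >= 69, wrap to smallest pos 10 -> NA
Op 4: add NB@88 -> ring=[10:NA,88:NB]
Op 5: route key 64: smallest pos >= 64 is 88 -> NB
Op 6: add NC@54 -> ring=[10:NA,54:NC,88:NB]
Op 7: add ND@70 -> ring=[10:NA,54:NC,70:ND,88:NB]
Op 8: add NE@9 -> ring=[9:NE,10:NA,54:NC,70:ND,88:NB]

Answer: NA NA NB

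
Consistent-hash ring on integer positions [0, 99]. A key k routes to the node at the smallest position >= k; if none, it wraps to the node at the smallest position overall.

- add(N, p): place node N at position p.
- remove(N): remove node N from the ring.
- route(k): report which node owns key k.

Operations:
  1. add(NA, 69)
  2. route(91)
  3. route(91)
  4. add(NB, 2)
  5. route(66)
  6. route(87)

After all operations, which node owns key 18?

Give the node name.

Answer: NA

Derivation:
Op 1: add NA@69 -> ring=[69:NA]
Op 2: route key 91: none >= 91, wrap to smallest pos 69 -> NA
Op 3: route key 91: none >= 91, wrap to smallest pos 69 -> NA
Op 4: add NB@2 -> ring=[2:NB,69:NA]
Op 5: route key 66: smallest pos >= 66 is 69 -> NA
Op 6: route key 87: none >= 87, wrap to smallest pos 2 -> NB
Final route key 18: smallest pos >= 18 is 69 -> NA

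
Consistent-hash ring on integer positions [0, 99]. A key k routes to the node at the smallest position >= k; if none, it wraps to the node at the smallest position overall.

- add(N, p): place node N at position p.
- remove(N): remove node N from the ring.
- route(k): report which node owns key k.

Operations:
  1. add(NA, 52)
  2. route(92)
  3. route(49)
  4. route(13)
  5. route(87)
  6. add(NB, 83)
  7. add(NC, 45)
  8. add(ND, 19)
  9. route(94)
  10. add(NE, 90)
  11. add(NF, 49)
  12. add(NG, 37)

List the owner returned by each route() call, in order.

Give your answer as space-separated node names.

Op 1: add NA@52 -> ring=[52:NA]
Op 2: route key 92: none >= 92, wrap to smallest pos 52 -> NA
Op 3: route key 49: smallest pos >= 49 is 52 -> NA
Op 4: route key 13: smallest pos >= 13 is 52 -> NA
Op 5: route key 87: none >= 87, wrap to smallest pos 52 -> NA
Op 6: add NB@83 -> ring=[52:NA,83:NB]
Op 7: add NC@45 -> ring=[45:NC,52:NA,83:NB]
Op 8: add ND@19 -> ring=[19:ND,45:NC,52:NA,83:NB]
Op 9: route key 94: none >= 94, wrap to smallest pos 19 -> ND
Op 10: add NE@90 -> ring=[19:ND,45:NC,52:NA,83:NB,90:NE]
Op 11: add NF@49 -> ring=[19:ND,45:NC,49:NF,52:NA,83:NB,90:NE]
Op 12: add NG@37 -> ring=[19:ND,37:NG,45:NC,49:NF,52:NA,83:NB,90:NE]

Answer: NA NA NA NA ND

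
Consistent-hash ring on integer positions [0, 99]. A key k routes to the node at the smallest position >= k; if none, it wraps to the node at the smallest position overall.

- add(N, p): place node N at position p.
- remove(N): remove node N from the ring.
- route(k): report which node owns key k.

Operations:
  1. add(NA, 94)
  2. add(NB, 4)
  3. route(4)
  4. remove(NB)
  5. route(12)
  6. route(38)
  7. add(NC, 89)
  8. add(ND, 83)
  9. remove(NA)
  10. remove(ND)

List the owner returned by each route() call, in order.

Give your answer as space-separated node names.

Answer: NB NA NA

Derivation:
Op 1: add NA@94 -> ring=[94:NA]
Op 2: add NB@4 -> ring=[4:NB,94:NA]
Op 3: route key 4: smallest pos >= 4 is 4 -> NB
Op 4: remove NB -> ring=[94:NA]
Op 5: route key 12: smallest pos >= 12 is 94 -> NA
Op 6: route key 38: smallest pos >= 38 is 94 -> NA
Op 7: add NC@89 -> ring=[89:NC,94:NA]
Op 8: add ND@83 -> ring=[83:ND,89:NC,94:NA]
Op 9: remove NA -> ring=[83:ND,89:NC]
Op 10: remove ND -> ring=[89:NC]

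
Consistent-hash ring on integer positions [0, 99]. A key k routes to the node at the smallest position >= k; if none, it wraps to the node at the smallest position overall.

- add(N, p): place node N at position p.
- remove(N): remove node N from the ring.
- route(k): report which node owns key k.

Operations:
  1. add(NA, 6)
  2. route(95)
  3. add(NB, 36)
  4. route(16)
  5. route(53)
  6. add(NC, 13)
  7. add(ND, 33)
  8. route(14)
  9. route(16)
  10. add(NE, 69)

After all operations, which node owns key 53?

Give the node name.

Op 1: add NA@6 -> ring=[6:NA]
Op 2: route key 95: none >= 95, wrap to smallest pos 6 -> NA
Op 3: add NB@36 -> ring=[6:NA,36:NB]
Op 4: route key 16: smallest pos >= 16 is 36 -> NB
Op 5: route key 53: none >= 53, wrap to smallest pos 6 -> NA
Op 6: add NC@13 -> ring=[6:NA,13:NC,36:NB]
Op 7: add ND@33 -> ring=[6:NA,13:NC,33:ND,36:NB]
Op 8: route key 14: smallest pos >= 14 is 33 -> ND
Op 9: route key 16: smallest pos >= 16 is 33 -> ND
Op 10: add NE@69 -> ring=[6:NA,13:NC,33:ND,36:NB,69:NE]
Final route key 53: smallest pos >= 53 is 69 -> NE

Answer: NE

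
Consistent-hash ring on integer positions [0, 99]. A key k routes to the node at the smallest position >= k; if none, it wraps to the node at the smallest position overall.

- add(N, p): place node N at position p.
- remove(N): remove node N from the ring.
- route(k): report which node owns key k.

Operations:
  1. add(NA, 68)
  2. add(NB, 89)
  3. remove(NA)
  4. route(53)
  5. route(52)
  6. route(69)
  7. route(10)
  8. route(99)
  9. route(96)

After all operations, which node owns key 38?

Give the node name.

Answer: NB

Derivation:
Op 1: add NA@68 -> ring=[68:NA]
Op 2: add NB@89 -> ring=[68:NA,89:NB]
Op 3: remove NA -> ring=[89:NB]
Op 4: route key 53: smallest pos >= 53 is 89 -> NB
Op 5: route key 52: smallest pos >= 52 is 89 -> NB
Op 6: route key 69: smallest pos >= 69 is 89 -> NB
Op 7: route key 10: smallest pos >= 10 is 89 -> NB
Op 8: route key 99: none >= 99, wrap to smallest pos 89 -> NB
Op 9: route key 96: none >= 96, wrap to smallest pos 89 -> NB
Final route key 38: smallest pos >= 38 is 89 -> NB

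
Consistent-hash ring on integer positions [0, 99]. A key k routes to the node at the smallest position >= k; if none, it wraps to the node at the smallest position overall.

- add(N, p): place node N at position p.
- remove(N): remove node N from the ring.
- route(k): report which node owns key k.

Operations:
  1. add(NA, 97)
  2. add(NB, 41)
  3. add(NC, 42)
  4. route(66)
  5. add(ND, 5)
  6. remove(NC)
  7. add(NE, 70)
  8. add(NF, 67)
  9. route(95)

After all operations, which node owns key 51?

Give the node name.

Answer: NF

Derivation:
Op 1: add NA@97 -> ring=[97:NA]
Op 2: add NB@41 -> ring=[41:NB,97:NA]
Op 3: add NC@42 -> ring=[41:NB,42:NC,97:NA]
Op 4: route key 66: smallest pos >= 66 is 97 -> NA
Op 5: add ND@5 -> ring=[5:ND,41:NB,42:NC,97:NA]
Op 6: remove NC -> ring=[5:ND,41:NB,97:NA]
Op 7: add NE@70 -> ring=[5:ND,41:NB,70:NE,97:NA]
Op 8: add NF@67 -> ring=[5:ND,41:NB,67:NF,70:NE,97:NA]
Op 9: route key 95: smallest pos >= 95 is 97 -> NA
Final route key 51: smallest pos >= 51 is 67 -> NF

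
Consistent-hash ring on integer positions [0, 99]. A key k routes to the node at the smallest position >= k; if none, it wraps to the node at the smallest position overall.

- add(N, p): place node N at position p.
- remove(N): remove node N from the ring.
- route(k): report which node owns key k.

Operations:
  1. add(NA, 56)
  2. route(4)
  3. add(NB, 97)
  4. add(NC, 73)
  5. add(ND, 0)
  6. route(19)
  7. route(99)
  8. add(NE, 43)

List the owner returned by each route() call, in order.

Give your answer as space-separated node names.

Op 1: add NA@56 -> ring=[56:NA]
Op 2: route key 4: smallest pos >= 4 is 56 -> NA
Op 3: add NB@97 -> ring=[56:NA,97:NB]
Op 4: add NC@73 -> ring=[56:NA,73:NC,97:NB]
Op 5: add ND@0 -> ring=[0:ND,56:NA,73:NC,97:NB]
Op 6: route key 19: smallest pos >= 19 is 56 -> NA
Op 7: route key 99: none >= 99, wrap to smallest pos 0 -> ND
Op 8: add NE@43 -> ring=[0:ND,43:NE,56:NA,73:NC,97:NB]

Answer: NA NA ND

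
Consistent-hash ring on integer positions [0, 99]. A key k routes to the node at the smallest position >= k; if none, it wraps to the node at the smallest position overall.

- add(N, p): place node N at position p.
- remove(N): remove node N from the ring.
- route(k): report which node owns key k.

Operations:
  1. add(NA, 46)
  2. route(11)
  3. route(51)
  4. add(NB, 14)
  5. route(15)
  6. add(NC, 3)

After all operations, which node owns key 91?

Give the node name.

Answer: NC

Derivation:
Op 1: add NA@46 -> ring=[46:NA]
Op 2: route key 11: smallest pos >= 11 is 46 -> NA
Op 3: route key 51: none >= 51, wrap to smallest pos 46 -> NA
Op 4: add NB@14 -> ring=[14:NB,46:NA]
Op 5: route key 15: smallest pos >= 15 is 46 -> NA
Op 6: add NC@3 -> ring=[3:NC,14:NB,46:NA]
Final route key 91: none >= 91, wrap to smallest pos 3 -> NC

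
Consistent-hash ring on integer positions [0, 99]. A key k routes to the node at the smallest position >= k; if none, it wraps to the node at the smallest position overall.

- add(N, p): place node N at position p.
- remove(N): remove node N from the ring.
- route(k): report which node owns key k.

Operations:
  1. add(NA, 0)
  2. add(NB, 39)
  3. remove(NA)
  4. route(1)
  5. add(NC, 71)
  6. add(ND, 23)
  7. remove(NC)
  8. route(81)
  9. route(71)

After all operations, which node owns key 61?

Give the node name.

Answer: ND

Derivation:
Op 1: add NA@0 -> ring=[0:NA]
Op 2: add NB@39 -> ring=[0:NA,39:NB]
Op 3: remove NA -> ring=[39:NB]
Op 4: route key 1: smallest pos >= 1 is 39 -> NB
Op 5: add NC@71 -> ring=[39:NB,71:NC]
Op 6: add ND@23 -> ring=[23:ND,39:NB,71:NC]
Op 7: remove NC -> ring=[23:ND,39:NB]
Op 8: route key 81: none >= 81, wrap to smallest pos 23 -> ND
Op 9: route key 71: none >= 71, wrap to smallest pos 23 -> ND
Final route key 61: none >= 61, wrap to smallest pos 23 -> ND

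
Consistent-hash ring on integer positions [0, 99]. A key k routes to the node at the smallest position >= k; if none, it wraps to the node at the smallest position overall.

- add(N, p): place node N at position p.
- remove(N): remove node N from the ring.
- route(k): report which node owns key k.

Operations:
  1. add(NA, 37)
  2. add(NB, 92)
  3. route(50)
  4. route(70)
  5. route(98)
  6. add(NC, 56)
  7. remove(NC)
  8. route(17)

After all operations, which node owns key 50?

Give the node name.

Answer: NB

Derivation:
Op 1: add NA@37 -> ring=[37:NA]
Op 2: add NB@92 -> ring=[37:NA,92:NB]
Op 3: route key 50: smallest pos >= 50 is 92 -> NB
Op 4: route key 70: smallest pos >= 70 is 92 -> NB
Op 5: route key 98: none >= 98, wrap to smallest pos 37 -> NA
Op 6: add NC@56 -> ring=[37:NA,56:NC,92:NB]
Op 7: remove NC -> ring=[37:NA,92:NB]
Op 8: route key 17: smallest pos >= 17 is 37 -> NA
Final route key 50: smallest pos >= 50 is 92 -> NB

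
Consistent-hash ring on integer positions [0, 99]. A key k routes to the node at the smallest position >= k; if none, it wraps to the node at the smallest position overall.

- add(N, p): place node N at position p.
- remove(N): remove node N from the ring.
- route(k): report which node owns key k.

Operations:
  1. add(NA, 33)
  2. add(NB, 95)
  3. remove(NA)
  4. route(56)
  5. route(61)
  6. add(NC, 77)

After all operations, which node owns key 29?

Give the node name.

Answer: NC

Derivation:
Op 1: add NA@33 -> ring=[33:NA]
Op 2: add NB@95 -> ring=[33:NA,95:NB]
Op 3: remove NA -> ring=[95:NB]
Op 4: route key 56: smallest pos >= 56 is 95 -> NB
Op 5: route key 61: smallest pos >= 61 is 95 -> NB
Op 6: add NC@77 -> ring=[77:NC,95:NB]
Final route key 29: smallest pos >= 29 is 77 -> NC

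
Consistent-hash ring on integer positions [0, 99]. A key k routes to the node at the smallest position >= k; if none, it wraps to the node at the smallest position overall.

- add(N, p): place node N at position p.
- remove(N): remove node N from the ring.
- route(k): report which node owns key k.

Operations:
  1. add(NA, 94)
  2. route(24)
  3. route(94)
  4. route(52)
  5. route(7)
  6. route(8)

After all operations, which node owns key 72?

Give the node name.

Op 1: add NA@94 -> ring=[94:NA]
Op 2: route key 24: smallest pos >= 24 is 94 -> NA
Op 3: route key 94: smallest pos >= 94 is 94 -> NA
Op 4: route key 52: smallest pos >= 52 is 94 -> NA
Op 5: route key 7: smallest pos >= 7 is 94 -> NA
Op 6: route key 8: smallest pos >= 8 is 94 -> NA
Final route key 72: smallest pos >= 72 is 94 -> NA

Answer: NA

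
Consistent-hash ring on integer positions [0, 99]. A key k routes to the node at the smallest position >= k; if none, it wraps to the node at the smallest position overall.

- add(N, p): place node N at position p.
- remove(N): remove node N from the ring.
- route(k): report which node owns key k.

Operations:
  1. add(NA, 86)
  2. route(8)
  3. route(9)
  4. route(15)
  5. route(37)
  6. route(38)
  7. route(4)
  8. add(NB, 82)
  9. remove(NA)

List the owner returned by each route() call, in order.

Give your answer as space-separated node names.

Answer: NA NA NA NA NA NA

Derivation:
Op 1: add NA@86 -> ring=[86:NA]
Op 2: route key 8: smallest pos >= 8 is 86 -> NA
Op 3: route key 9: smallest pos >= 9 is 86 -> NA
Op 4: route key 15: smallest pos >= 15 is 86 -> NA
Op 5: route key 37: smallest pos >= 37 is 86 -> NA
Op 6: route key 38: smallest pos >= 38 is 86 -> NA
Op 7: route key 4: smallest pos >= 4 is 86 -> NA
Op 8: add NB@82 -> ring=[82:NB,86:NA]
Op 9: remove NA -> ring=[82:NB]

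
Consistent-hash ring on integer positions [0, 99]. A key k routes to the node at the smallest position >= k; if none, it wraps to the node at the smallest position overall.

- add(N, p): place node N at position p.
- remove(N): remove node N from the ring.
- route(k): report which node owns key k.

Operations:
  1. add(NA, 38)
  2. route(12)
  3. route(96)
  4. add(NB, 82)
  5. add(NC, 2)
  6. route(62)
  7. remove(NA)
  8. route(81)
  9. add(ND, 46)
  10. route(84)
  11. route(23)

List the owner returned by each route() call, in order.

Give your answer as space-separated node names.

Op 1: add NA@38 -> ring=[38:NA]
Op 2: route key 12: smallest pos >= 12 is 38 -> NA
Op 3: route key 96: none >= 96, wrap to smallest pos 38 -> NA
Op 4: add NB@82 -> ring=[38:NA,82:NB]
Op 5: add NC@2 -> ring=[2:NC,38:NA,82:NB]
Op 6: route key 62: smallest pos >= 62 is 82 -> NB
Op 7: remove NA -> ring=[2:NC,82:NB]
Op 8: route key 81: smallest pos >= 81 is 82 -> NB
Op 9: add ND@46 -> ring=[2:NC,46:ND,82:NB]
Op 10: route key 84: none >= 84, wrap to smallest pos 2 -> NC
Op 11: route key 23: smallest pos >= 23 is 46 -> ND

Answer: NA NA NB NB NC ND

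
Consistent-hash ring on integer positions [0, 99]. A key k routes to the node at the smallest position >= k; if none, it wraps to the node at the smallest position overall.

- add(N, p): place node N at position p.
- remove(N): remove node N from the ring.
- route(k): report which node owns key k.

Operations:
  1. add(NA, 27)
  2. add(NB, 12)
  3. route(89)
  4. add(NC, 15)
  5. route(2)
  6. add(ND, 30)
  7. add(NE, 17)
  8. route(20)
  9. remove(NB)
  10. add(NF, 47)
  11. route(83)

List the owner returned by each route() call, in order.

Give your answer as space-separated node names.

Answer: NB NB NA NC

Derivation:
Op 1: add NA@27 -> ring=[27:NA]
Op 2: add NB@12 -> ring=[12:NB,27:NA]
Op 3: route key 89: none >= 89, wrap to smallest pos 12 -> NB
Op 4: add NC@15 -> ring=[12:NB,15:NC,27:NA]
Op 5: route key 2: smallest pos >= 2 is 12 -> NB
Op 6: add ND@30 -> ring=[12:NB,15:NC,27:NA,30:ND]
Op 7: add NE@17 -> ring=[12:NB,15:NC,17:NE,27:NA,30:ND]
Op 8: route key 20: smallest pos >= 20 is 27 -> NA
Op 9: remove NB -> ring=[15:NC,17:NE,27:NA,30:ND]
Op 10: add NF@47 -> ring=[15:NC,17:NE,27:NA,30:ND,47:NF]
Op 11: route key 83: none >= 83, wrap to smallest pos 15 -> NC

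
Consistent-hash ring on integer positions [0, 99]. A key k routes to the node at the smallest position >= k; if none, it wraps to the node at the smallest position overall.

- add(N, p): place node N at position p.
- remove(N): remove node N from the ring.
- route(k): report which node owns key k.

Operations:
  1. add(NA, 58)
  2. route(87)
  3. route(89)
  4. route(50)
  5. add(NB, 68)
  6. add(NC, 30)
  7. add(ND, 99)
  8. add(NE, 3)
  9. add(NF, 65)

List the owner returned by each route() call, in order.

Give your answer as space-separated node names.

Answer: NA NA NA

Derivation:
Op 1: add NA@58 -> ring=[58:NA]
Op 2: route key 87: none >= 87, wrap to smallest pos 58 -> NA
Op 3: route key 89: none >= 89, wrap to smallest pos 58 -> NA
Op 4: route key 50: smallest pos >= 50 is 58 -> NA
Op 5: add NB@68 -> ring=[58:NA,68:NB]
Op 6: add NC@30 -> ring=[30:NC,58:NA,68:NB]
Op 7: add ND@99 -> ring=[30:NC,58:NA,68:NB,99:ND]
Op 8: add NE@3 -> ring=[3:NE,30:NC,58:NA,68:NB,99:ND]
Op 9: add NF@65 -> ring=[3:NE,30:NC,58:NA,65:NF,68:NB,99:ND]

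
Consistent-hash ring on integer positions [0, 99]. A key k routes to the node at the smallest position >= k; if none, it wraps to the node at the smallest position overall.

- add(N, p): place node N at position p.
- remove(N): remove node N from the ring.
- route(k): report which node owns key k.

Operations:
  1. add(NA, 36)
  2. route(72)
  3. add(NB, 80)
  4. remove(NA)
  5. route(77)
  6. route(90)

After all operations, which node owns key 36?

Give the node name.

Answer: NB

Derivation:
Op 1: add NA@36 -> ring=[36:NA]
Op 2: route key 72: none >= 72, wrap to smallest pos 36 -> NA
Op 3: add NB@80 -> ring=[36:NA,80:NB]
Op 4: remove NA -> ring=[80:NB]
Op 5: route key 77: smallest pos >= 77 is 80 -> NB
Op 6: route key 90: none >= 90, wrap to smallest pos 80 -> NB
Final route key 36: smallest pos >= 36 is 80 -> NB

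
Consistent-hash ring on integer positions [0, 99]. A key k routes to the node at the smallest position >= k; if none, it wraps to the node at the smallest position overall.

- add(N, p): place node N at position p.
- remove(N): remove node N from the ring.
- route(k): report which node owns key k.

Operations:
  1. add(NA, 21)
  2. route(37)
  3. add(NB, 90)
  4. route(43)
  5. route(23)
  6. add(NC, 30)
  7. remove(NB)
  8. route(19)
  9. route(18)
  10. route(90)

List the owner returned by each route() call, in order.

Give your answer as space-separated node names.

Answer: NA NB NB NA NA NA

Derivation:
Op 1: add NA@21 -> ring=[21:NA]
Op 2: route key 37: none >= 37, wrap to smallest pos 21 -> NA
Op 3: add NB@90 -> ring=[21:NA,90:NB]
Op 4: route key 43: smallest pos >= 43 is 90 -> NB
Op 5: route key 23: smallest pos >= 23 is 90 -> NB
Op 6: add NC@30 -> ring=[21:NA,30:NC,90:NB]
Op 7: remove NB -> ring=[21:NA,30:NC]
Op 8: route key 19: smallest pos >= 19 is 21 -> NA
Op 9: route key 18: smallest pos >= 18 is 21 -> NA
Op 10: route key 90: none >= 90, wrap to smallest pos 21 -> NA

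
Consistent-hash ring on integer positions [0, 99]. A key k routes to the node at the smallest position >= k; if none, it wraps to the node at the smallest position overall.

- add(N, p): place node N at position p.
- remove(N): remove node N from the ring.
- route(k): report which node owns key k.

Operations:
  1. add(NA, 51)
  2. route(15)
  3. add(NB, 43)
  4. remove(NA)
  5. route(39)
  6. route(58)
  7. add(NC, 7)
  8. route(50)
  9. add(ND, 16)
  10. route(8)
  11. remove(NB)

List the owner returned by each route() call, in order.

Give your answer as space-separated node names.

Op 1: add NA@51 -> ring=[51:NA]
Op 2: route key 15: smallest pos >= 15 is 51 -> NA
Op 3: add NB@43 -> ring=[43:NB,51:NA]
Op 4: remove NA -> ring=[43:NB]
Op 5: route key 39: smallest pos >= 39 is 43 -> NB
Op 6: route key 58: none >= 58, wrap to smallest pos 43 -> NB
Op 7: add NC@7 -> ring=[7:NC,43:NB]
Op 8: route key 50: none >= 50, wrap to smallest pos 7 -> NC
Op 9: add ND@16 -> ring=[7:NC,16:ND,43:NB]
Op 10: route key 8: smallest pos >= 8 is 16 -> ND
Op 11: remove NB -> ring=[7:NC,16:ND]

Answer: NA NB NB NC ND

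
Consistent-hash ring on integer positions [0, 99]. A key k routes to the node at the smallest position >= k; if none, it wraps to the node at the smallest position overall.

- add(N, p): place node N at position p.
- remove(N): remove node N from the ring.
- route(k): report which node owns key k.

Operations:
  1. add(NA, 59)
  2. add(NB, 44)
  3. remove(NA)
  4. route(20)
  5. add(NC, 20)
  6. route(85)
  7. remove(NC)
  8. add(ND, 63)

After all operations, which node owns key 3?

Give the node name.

Op 1: add NA@59 -> ring=[59:NA]
Op 2: add NB@44 -> ring=[44:NB,59:NA]
Op 3: remove NA -> ring=[44:NB]
Op 4: route key 20: smallest pos >= 20 is 44 -> NB
Op 5: add NC@20 -> ring=[20:NC,44:NB]
Op 6: route key 85: none >= 85, wrap to smallest pos 20 -> NC
Op 7: remove NC -> ring=[44:NB]
Op 8: add ND@63 -> ring=[44:NB,63:ND]
Final route key 3: smallest pos >= 3 is 44 -> NB

Answer: NB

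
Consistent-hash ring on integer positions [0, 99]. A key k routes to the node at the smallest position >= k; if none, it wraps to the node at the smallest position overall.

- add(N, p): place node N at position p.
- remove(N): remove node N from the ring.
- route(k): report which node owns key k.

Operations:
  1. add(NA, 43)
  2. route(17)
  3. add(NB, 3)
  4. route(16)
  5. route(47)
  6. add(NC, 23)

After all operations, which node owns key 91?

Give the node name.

Answer: NB

Derivation:
Op 1: add NA@43 -> ring=[43:NA]
Op 2: route key 17: smallest pos >= 17 is 43 -> NA
Op 3: add NB@3 -> ring=[3:NB,43:NA]
Op 4: route key 16: smallest pos >= 16 is 43 -> NA
Op 5: route key 47: none >= 47, wrap to smallest pos 3 -> NB
Op 6: add NC@23 -> ring=[3:NB,23:NC,43:NA]
Final route key 91: none >= 91, wrap to smallest pos 3 -> NB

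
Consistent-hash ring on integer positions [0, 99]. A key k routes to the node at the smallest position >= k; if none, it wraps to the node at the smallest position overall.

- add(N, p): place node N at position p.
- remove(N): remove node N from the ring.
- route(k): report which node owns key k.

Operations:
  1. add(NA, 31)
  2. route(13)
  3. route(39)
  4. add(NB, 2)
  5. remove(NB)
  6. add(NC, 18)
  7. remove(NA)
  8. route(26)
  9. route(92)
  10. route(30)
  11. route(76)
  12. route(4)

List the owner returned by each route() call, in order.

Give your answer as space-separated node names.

Answer: NA NA NC NC NC NC NC

Derivation:
Op 1: add NA@31 -> ring=[31:NA]
Op 2: route key 13: smallest pos >= 13 is 31 -> NA
Op 3: route key 39: none >= 39, wrap to smallest pos 31 -> NA
Op 4: add NB@2 -> ring=[2:NB,31:NA]
Op 5: remove NB -> ring=[31:NA]
Op 6: add NC@18 -> ring=[18:NC,31:NA]
Op 7: remove NA -> ring=[18:NC]
Op 8: route key 26: none >= 26, wrap to smallest pos 18 -> NC
Op 9: route key 92: none >= 92, wrap to smallest pos 18 -> NC
Op 10: route key 30: none >= 30, wrap to smallest pos 18 -> NC
Op 11: route key 76: none >= 76, wrap to smallest pos 18 -> NC
Op 12: route key 4: smallest pos >= 4 is 18 -> NC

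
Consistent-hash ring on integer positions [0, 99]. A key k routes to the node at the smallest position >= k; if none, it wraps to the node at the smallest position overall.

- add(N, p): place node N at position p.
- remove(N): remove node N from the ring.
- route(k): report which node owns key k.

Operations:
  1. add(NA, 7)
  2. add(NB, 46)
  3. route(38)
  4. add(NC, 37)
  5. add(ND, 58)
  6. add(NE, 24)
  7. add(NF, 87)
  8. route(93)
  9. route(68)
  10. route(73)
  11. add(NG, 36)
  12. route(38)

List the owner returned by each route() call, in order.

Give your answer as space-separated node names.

Op 1: add NA@7 -> ring=[7:NA]
Op 2: add NB@46 -> ring=[7:NA,46:NB]
Op 3: route key 38: smallest pos >= 38 is 46 -> NB
Op 4: add NC@37 -> ring=[7:NA,37:NC,46:NB]
Op 5: add ND@58 -> ring=[7:NA,37:NC,46:NB,58:ND]
Op 6: add NE@24 -> ring=[7:NA,24:NE,37:NC,46:NB,58:ND]
Op 7: add NF@87 -> ring=[7:NA,24:NE,37:NC,46:NB,58:ND,87:NF]
Op 8: route key 93: none >= 93, wrap to smallest pos 7 -> NA
Op 9: route key 68: smallest pos >= 68 is 87 -> NF
Op 10: route key 73: smallest pos >= 73 is 87 -> NF
Op 11: add NG@36 -> ring=[7:NA,24:NE,36:NG,37:NC,46:NB,58:ND,87:NF]
Op 12: route key 38: smallest pos >= 38 is 46 -> NB

Answer: NB NA NF NF NB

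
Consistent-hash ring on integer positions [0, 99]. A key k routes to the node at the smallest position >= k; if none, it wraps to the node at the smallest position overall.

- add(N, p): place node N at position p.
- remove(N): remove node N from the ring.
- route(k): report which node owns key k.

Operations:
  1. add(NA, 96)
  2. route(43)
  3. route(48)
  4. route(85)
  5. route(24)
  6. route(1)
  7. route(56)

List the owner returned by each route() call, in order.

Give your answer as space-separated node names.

Answer: NA NA NA NA NA NA

Derivation:
Op 1: add NA@96 -> ring=[96:NA]
Op 2: route key 43: smallest pos >= 43 is 96 -> NA
Op 3: route key 48: smallest pos >= 48 is 96 -> NA
Op 4: route key 85: smallest pos >= 85 is 96 -> NA
Op 5: route key 24: smallest pos >= 24 is 96 -> NA
Op 6: route key 1: smallest pos >= 1 is 96 -> NA
Op 7: route key 56: smallest pos >= 56 is 96 -> NA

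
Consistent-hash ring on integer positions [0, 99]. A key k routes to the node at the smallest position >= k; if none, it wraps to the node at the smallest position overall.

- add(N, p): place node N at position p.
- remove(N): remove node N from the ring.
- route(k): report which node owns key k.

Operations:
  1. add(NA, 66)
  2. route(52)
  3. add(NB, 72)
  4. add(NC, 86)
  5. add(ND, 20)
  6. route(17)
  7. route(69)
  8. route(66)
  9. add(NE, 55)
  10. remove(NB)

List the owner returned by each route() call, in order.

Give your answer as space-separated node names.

Answer: NA ND NB NA

Derivation:
Op 1: add NA@66 -> ring=[66:NA]
Op 2: route key 52: smallest pos >= 52 is 66 -> NA
Op 3: add NB@72 -> ring=[66:NA,72:NB]
Op 4: add NC@86 -> ring=[66:NA,72:NB,86:NC]
Op 5: add ND@20 -> ring=[20:ND,66:NA,72:NB,86:NC]
Op 6: route key 17: smallest pos >= 17 is 20 -> ND
Op 7: route key 69: smallest pos >= 69 is 72 -> NB
Op 8: route key 66: smallest pos >= 66 is 66 -> NA
Op 9: add NE@55 -> ring=[20:ND,55:NE,66:NA,72:NB,86:NC]
Op 10: remove NB -> ring=[20:ND,55:NE,66:NA,86:NC]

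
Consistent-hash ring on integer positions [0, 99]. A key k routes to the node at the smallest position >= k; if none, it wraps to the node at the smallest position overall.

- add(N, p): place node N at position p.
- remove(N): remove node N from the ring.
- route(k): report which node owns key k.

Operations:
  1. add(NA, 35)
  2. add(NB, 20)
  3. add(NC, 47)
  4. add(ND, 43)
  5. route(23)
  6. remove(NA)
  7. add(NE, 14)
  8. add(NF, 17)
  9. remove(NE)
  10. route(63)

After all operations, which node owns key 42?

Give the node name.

Answer: ND

Derivation:
Op 1: add NA@35 -> ring=[35:NA]
Op 2: add NB@20 -> ring=[20:NB,35:NA]
Op 3: add NC@47 -> ring=[20:NB,35:NA,47:NC]
Op 4: add ND@43 -> ring=[20:NB,35:NA,43:ND,47:NC]
Op 5: route key 23: smallest pos >= 23 is 35 -> NA
Op 6: remove NA -> ring=[20:NB,43:ND,47:NC]
Op 7: add NE@14 -> ring=[14:NE,20:NB,43:ND,47:NC]
Op 8: add NF@17 -> ring=[14:NE,17:NF,20:NB,43:ND,47:NC]
Op 9: remove NE -> ring=[17:NF,20:NB,43:ND,47:NC]
Op 10: route key 63: none >= 63, wrap to smallest pos 17 -> NF
Final route key 42: smallest pos >= 42 is 43 -> ND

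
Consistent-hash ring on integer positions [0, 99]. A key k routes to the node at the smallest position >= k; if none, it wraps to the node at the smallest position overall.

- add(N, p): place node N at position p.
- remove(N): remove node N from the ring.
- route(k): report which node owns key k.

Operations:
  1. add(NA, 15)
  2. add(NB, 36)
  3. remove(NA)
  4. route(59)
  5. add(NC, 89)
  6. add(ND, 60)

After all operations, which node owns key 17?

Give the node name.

Answer: NB

Derivation:
Op 1: add NA@15 -> ring=[15:NA]
Op 2: add NB@36 -> ring=[15:NA,36:NB]
Op 3: remove NA -> ring=[36:NB]
Op 4: route key 59: none >= 59, wrap to smallest pos 36 -> NB
Op 5: add NC@89 -> ring=[36:NB,89:NC]
Op 6: add ND@60 -> ring=[36:NB,60:ND,89:NC]
Final route key 17: smallest pos >= 17 is 36 -> NB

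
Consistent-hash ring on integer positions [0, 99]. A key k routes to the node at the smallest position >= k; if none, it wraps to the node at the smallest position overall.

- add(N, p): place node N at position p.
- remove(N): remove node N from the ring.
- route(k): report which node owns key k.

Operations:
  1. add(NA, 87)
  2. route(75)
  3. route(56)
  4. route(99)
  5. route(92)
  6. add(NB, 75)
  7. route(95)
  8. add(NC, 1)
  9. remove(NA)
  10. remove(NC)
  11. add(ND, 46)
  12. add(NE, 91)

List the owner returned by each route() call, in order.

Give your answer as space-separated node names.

Op 1: add NA@87 -> ring=[87:NA]
Op 2: route key 75: smallest pos >= 75 is 87 -> NA
Op 3: route key 56: smallest pos >= 56 is 87 -> NA
Op 4: route key 99: none >= 99, wrap to smallest pos 87 -> NA
Op 5: route key 92: none >= 92, wrap to smallest pos 87 -> NA
Op 6: add NB@75 -> ring=[75:NB,87:NA]
Op 7: route key 95: none >= 95, wrap to smallest pos 75 -> NB
Op 8: add NC@1 -> ring=[1:NC,75:NB,87:NA]
Op 9: remove NA -> ring=[1:NC,75:NB]
Op 10: remove NC -> ring=[75:NB]
Op 11: add ND@46 -> ring=[46:ND,75:NB]
Op 12: add NE@91 -> ring=[46:ND,75:NB,91:NE]

Answer: NA NA NA NA NB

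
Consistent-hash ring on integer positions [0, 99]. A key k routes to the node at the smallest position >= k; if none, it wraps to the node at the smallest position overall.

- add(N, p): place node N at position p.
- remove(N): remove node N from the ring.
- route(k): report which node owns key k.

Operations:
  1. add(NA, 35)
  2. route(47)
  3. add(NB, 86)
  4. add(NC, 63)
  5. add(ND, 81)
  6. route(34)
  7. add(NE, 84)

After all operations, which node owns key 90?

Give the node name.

Answer: NA

Derivation:
Op 1: add NA@35 -> ring=[35:NA]
Op 2: route key 47: none >= 47, wrap to smallest pos 35 -> NA
Op 3: add NB@86 -> ring=[35:NA,86:NB]
Op 4: add NC@63 -> ring=[35:NA,63:NC,86:NB]
Op 5: add ND@81 -> ring=[35:NA,63:NC,81:ND,86:NB]
Op 6: route key 34: smallest pos >= 34 is 35 -> NA
Op 7: add NE@84 -> ring=[35:NA,63:NC,81:ND,84:NE,86:NB]
Final route key 90: none >= 90, wrap to smallest pos 35 -> NA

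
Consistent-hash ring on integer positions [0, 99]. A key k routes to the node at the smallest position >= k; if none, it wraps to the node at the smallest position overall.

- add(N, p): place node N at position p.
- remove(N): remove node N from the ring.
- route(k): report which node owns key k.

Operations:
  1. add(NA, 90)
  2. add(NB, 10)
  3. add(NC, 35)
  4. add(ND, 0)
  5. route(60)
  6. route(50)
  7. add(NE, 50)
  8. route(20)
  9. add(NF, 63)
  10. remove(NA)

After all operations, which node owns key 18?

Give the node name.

Answer: NC

Derivation:
Op 1: add NA@90 -> ring=[90:NA]
Op 2: add NB@10 -> ring=[10:NB,90:NA]
Op 3: add NC@35 -> ring=[10:NB,35:NC,90:NA]
Op 4: add ND@0 -> ring=[0:ND,10:NB,35:NC,90:NA]
Op 5: route key 60: smallest pos >= 60 is 90 -> NA
Op 6: route key 50: smallest pos >= 50 is 90 -> NA
Op 7: add NE@50 -> ring=[0:ND,10:NB,35:NC,50:NE,90:NA]
Op 8: route key 20: smallest pos >= 20 is 35 -> NC
Op 9: add NF@63 -> ring=[0:ND,10:NB,35:NC,50:NE,63:NF,90:NA]
Op 10: remove NA -> ring=[0:ND,10:NB,35:NC,50:NE,63:NF]
Final route key 18: smallest pos >= 18 is 35 -> NC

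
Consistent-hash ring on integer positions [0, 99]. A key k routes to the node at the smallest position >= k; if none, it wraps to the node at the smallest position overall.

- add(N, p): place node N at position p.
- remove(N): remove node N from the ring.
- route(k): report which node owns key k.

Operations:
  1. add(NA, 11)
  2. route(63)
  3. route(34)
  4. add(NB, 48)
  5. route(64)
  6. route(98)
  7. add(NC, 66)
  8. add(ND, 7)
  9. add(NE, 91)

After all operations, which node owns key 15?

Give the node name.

Op 1: add NA@11 -> ring=[11:NA]
Op 2: route key 63: none >= 63, wrap to smallest pos 11 -> NA
Op 3: route key 34: none >= 34, wrap to smallest pos 11 -> NA
Op 4: add NB@48 -> ring=[11:NA,48:NB]
Op 5: route key 64: none >= 64, wrap to smallest pos 11 -> NA
Op 6: route key 98: none >= 98, wrap to smallest pos 11 -> NA
Op 7: add NC@66 -> ring=[11:NA,48:NB,66:NC]
Op 8: add ND@7 -> ring=[7:ND,11:NA,48:NB,66:NC]
Op 9: add NE@91 -> ring=[7:ND,11:NA,48:NB,66:NC,91:NE]
Final route key 15: smallest pos >= 15 is 48 -> NB

Answer: NB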